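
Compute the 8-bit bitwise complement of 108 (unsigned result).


~0b1101100 = 0b10010011 = 147 (8-bit unsigned)

147


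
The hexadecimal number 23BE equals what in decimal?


23BE hex = 9150 decimal

9150


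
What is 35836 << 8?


0b1000101111111100 << 8 = 0b100010111111110000000000 = 9174016

9174016


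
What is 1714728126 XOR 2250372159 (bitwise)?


0b1100110001101001010110010111110 ^ 0b10000110001000011111010000111111 = 0b11100000000101010101100010000001 = 3759495297

3759495297


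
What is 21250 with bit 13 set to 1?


21250 | (1 << 13) = 21250 | 8192 = 29442

29442


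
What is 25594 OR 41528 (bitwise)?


0b110001111111010 | 0b1010001000111000 = 0b1110001111111010 = 58362

58362


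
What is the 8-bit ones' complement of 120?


120 ^ 255 = 135

135


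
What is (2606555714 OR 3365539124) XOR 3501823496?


Step 1: 2606555714 | 3365539124 = 3688820598
Step 2: 3688820598 ^ 3501823496 = 191330686

191330686


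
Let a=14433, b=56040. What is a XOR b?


14433 ^ 56040 = 57993

57993


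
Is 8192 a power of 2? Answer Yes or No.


0b10000000000000. Only one bit set => Yes

Yes


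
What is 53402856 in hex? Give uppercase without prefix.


53402856 = 32EDCE8 hex

32EDCE8


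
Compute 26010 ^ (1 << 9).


26010 ^ (1 << 9) = 26010 ^ 512 = 26522

26522


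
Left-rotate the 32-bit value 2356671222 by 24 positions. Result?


Rotate 0b10001100011101111111001011110110 left by 24 (32-bit) = 0b11110110100011000111011111110010 = 4136400882

4136400882


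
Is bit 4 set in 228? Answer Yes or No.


0b11100100, bit 4 = 0. No

No


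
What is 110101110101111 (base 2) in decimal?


110101110101111 in decimal = 27567

27567


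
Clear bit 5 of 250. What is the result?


250 & ~(1 << 5) = 218

218


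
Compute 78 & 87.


0b1001110 & 0b1010111 = 0b1000110 = 70

70


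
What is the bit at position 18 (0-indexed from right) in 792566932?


0b101111001111011001110010010100, position 18 = 1

1


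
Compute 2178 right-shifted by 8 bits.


0b100010000010 >> 8 = 0b1000 = 8

8


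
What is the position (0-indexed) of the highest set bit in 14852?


0b11101000000100. Highest set bit at position 13

13


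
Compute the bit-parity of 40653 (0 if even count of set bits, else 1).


0b1001111011001101 has 10 ones => parity 0

0


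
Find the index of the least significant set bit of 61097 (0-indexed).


0b1110111010101001. Lowest set bit at position 0

0


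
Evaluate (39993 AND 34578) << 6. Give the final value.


Step 1: 39993 & 34578 = 33808
Step 2: 33808 << 6 = 2163712

2163712


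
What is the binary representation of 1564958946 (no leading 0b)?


1564958946 = 1011101010001110110000011100010 in binary

1011101010001110110000011100010


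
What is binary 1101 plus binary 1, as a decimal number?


1101 + 1 = 1110 = 14

14


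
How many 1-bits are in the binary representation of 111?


0b1101111 has 6 set bits

6


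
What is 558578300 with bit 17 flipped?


558578300 ^ (1 << 17) = 558578300 ^ 131072 = 558447228

558447228


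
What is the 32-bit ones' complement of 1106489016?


1106489016 ^ 4294967295 = 3188478279

3188478279


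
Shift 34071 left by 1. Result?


0b1000010100010111 << 1 = 0b10000101000101110 = 68142

68142


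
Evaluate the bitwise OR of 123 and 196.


0b1111011 | 0b11000100 = 0b11111111 = 255

255


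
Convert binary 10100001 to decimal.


10100001 in decimal = 161

161


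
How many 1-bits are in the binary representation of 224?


0b11100000 has 3 set bits

3


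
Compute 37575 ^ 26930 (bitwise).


0b1001001011000111 ^ 0b110100100110010 = 0b1111101111110101 = 64501

64501


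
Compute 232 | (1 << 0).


232 | (1 << 0) = 232 | 1 = 233

233


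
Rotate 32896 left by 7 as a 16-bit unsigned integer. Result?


Rotate 0b1000000010000000 left by 7 (16-bit) = 0b100000001000000 = 16448

16448


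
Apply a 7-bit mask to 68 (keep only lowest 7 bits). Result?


68 & 127 = 68

68


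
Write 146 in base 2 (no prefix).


146 = 10010010 in binary

10010010


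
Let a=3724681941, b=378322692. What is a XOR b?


3724681941 ^ 378322692 = 3364789713

3364789713


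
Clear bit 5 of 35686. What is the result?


35686 & ~(1 << 5) = 35654

35654


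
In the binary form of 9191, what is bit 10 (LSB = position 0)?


0b10001111100111, position 10 = 0

0


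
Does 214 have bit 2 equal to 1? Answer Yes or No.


0b11010110, bit 2 = 1. Yes

Yes


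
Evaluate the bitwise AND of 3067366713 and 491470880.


0b10110110110101000100110100111001 & 0b11101010010110100000000100000 = 0b10100010000000100000000100000 = 339755040

339755040


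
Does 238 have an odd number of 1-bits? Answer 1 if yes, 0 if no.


0b11101110 has 6 ones => parity 0

0


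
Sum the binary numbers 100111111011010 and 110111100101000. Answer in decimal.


100111111011010 + 110111100101000 = 1011111100000010 = 48898

48898


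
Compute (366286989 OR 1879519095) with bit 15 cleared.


Step 1: 366286989 | 1879519095 = 1977040895
Step 2: 1977040895 & ~(1 << 15) = 1977040895

1977040895


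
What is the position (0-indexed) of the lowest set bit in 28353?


0b110111011000001. Lowest set bit at position 0

0


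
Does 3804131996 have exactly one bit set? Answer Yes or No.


0b11100010101111100111001010011100. Multiple bits set => No

No


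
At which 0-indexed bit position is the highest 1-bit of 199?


0b11000111. Highest set bit at position 7

7


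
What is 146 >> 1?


0b10010010 >> 1 = 0b1001001 = 73

73


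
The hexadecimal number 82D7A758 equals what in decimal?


82D7A758 hex = 2195171160 decimal

2195171160


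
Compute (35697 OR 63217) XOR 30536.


Step 1: 35697 | 63217 = 65521
Step 2: 65521 ^ 30536 = 35001

35001


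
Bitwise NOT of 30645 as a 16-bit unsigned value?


~0b111011110110101 = 0b1000100001001010 = 34890 (16-bit unsigned)

34890


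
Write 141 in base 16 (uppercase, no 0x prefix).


141 = 8D hex

8D


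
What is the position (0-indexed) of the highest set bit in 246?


0b11110110. Highest set bit at position 7

7


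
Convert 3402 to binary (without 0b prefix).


3402 = 110101001010 in binary

110101001010


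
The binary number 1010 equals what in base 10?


1010 in decimal = 10

10


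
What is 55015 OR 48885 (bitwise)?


0b1101011011100111 | 0b1011111011110101 = 0b1111111011110111 = 65271

65271


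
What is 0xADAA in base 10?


ADAA hex = 44458 decimal

44458


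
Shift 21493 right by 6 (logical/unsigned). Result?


0b101001111110101 >> 6 = 0b101001111 = 335

335


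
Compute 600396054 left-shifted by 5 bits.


0b100011110010010101000100010110 << 5 = 0b10001111001001010100010001011000000 = 19212673728

19212673728


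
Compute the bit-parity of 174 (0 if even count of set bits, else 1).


0b10101110 has 5 ones => parity 1

1


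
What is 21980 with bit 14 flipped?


21980 ^ (1 << 14) = 21980 ^ 16384 = 5596

5596


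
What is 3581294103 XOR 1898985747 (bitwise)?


0b11010101011101100011011000010111 ^ 0b1110001001100000011100100010011 = 0b10100100010001100000111100000100 = 2756054788

2756054788


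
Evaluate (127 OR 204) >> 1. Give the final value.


Step 1: 127 | 204 = 255
Step 2: 255 >> 1 = 127

127


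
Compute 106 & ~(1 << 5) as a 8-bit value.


106 & ~(1 << 5) = 74

74


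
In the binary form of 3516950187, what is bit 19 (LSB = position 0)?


0b11010001101000000110011010101011, position 19 = 0

0


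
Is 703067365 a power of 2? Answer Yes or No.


0b101001111001111111010011100101. Multiple bits set => No

No


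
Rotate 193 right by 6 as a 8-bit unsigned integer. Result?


Rotate 0b11000001 right by 6 (8-bit) = 0b111 = 7

7


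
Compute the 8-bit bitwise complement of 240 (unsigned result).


~0b11110000 = 0b1111 = 15 (8-bit unsigned)

15


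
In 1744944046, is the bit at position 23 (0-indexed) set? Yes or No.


0b1101000000000011011101110101110, bit 23 = 0. No

No


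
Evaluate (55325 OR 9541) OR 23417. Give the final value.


Step 1: 55325 | 9541 = 64861
Step 2: 64861 | 23417 = 65405

65405


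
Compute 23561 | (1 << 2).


23561 | (1 << 2) = 23561 | 4 = 23565

23565


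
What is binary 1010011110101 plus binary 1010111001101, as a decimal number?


1010011110101 + 1010111001101 = 10101011000010 = 10946

10946


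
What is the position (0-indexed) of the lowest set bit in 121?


0b1111001. Lowest set bit at position 0

0


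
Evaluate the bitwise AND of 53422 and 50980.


0b1101000010101110 & 0b1100011100100100 = 0b1100000000100100 = 49188

49188


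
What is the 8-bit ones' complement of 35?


35 ^ 255 = 220

220


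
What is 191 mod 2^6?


191 & 63 = 63

63


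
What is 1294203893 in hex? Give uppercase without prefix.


1294203893 = 4D23FBF5 hex

4D23FBF5


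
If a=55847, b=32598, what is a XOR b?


55847 ^ 32598 = 42353

42353


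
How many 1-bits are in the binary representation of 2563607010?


0b10011000110011011000100111100010 has 15 set bits

15


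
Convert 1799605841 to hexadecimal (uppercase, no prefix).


1799605841 = 6B43CE51 hex

6B43CE51


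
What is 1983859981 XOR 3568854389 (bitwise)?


0b1110110001111110100110100001101 ^ 0b11010100101110000110010101110101 = 0b10100010100001110010100001111000 = 2726766712

2726766712


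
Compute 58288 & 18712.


0b1110001110110000 & 0b100100100011000 = 0b100000100010000 = 16656

16656


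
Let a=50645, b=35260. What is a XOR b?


50645 ^ 35260 = 19561

19561


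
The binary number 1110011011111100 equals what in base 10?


1110011011111100 in decimal = 59132

59132


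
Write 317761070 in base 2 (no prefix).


317761070 = 10010111100001010011000101110 in binary

10010111100001010011000101110


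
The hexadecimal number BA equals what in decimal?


BA hex = 186 decimal

186


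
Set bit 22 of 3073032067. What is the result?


3073032067 | (1 << 22) = 3073032067 | 4194304 = 3077226371

3077226371


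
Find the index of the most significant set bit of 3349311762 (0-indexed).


0b11000111101000100111000100010010. Highest set bit at position 31

31


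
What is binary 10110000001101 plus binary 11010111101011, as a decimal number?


10110000001101 + 11010111101011 = 110000111111000 = 25080

25080


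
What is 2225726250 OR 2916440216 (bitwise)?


0b10000100101010011110001100101010 | 0b10101101110101010101100010011000 = 0b10101101111111011111101110111010 = 2919103418

2919103418


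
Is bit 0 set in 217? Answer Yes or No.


0b11011001, bit 0 = 1. Yes

Yes


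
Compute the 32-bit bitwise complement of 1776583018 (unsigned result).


~0b1101001111001001000000101101010 = 0b10010110000110110111111010010101 = 2518384277 (32-bit unsigned)

2518384277


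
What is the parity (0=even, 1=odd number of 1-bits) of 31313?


0b111101001010001 has 8 ones => parity 0

0


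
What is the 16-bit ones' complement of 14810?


14810 ^ 65535 = 50725

50725


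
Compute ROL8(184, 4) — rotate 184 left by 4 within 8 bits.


Rotate 0b10111000 left by 4 (8-bit) = 0b10001011 = 139

139


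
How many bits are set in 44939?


0b1010111110001011 has 10 set bits

10


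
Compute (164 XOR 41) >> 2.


Step 1: 164 ^ 41 = 141
Step 2: 141 >> 2 = 35

35


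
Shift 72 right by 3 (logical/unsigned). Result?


0b1001000 >> 3 = 0b1001 = 9

9


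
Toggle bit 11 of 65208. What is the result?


65208 ^ (1 << 11) = 65208 ^ 2048 = 63160

63160


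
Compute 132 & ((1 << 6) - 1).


132 & 63 = 4

4


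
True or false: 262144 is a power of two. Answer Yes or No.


0b1000000000000000000. Only one bit set => Yes

Yes


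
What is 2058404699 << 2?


0b1111010101100001100001101011011 << 2 = 0b111101010110000110000110101101100 = 8233618796

8233618796


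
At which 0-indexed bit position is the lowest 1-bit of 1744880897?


0b1101000000000001100010100000001. Lowest set bit at position 0

0


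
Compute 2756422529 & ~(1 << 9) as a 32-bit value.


2756422529 & ~(1 << 9) = 2756422017

2756422017


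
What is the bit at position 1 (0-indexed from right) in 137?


0b10001001, position 1 = 0

0


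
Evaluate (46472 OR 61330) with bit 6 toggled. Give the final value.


Step 1: 46472 | 61330 = 65434
Step 2: 65434 ^ (1 << 6) = 65434 ^ 64 = 65498

65498


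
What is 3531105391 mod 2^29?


3531105391 & 536870911 = 309879919

309879919


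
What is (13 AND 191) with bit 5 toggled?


Step 1: 13 & 191 = 13
Step 2: 13 ^ (1 << 5) = 13 ^ 32 = 45

45


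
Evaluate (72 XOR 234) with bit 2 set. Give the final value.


Step 1: 72 ^ 234 = 162
Step 2: 162 | (1 << 2) = 162 | 4 = 166

166


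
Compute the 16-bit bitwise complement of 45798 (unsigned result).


~0b1011001011100110 = 0b100110100011001 = 19737 (16-bit unsigned)

19737


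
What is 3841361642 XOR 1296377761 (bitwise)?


0b11100100111101101000011011101010 ^ 0b1001101010001010010011110100001 = 0b10101001101100111010000101001011 = 2847121739

2847121739


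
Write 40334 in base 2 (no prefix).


40334 = 1001110110001110 in binary

1001110110001110


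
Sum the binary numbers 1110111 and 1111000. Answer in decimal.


1110111 + 1111000 = 11101111 = 239

239


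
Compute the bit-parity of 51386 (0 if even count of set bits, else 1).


0b1100100010111010 has 8 ones => parity 0

0


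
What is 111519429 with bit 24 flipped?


111519429 ^ (1 << 24) = 111519429 ^ 16777216 = 128296645

128296645


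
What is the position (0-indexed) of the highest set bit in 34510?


0b1000011011001110. Highest set bit at position 15

15


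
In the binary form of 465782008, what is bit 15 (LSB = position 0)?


0b11011110000110100010011111000, position 15 = 0

0


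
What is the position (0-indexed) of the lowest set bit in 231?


0b11100111. Lowest set bit at position 0

0


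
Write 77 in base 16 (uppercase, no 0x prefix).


77 = 4D hex

4D


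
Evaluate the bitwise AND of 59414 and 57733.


0b1110100000010110 & 0b1110000110000101 = 0b1110000000000100 = 57348

57348


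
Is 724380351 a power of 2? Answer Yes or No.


0b101011001011010010101010111111. Multiple bits set => No

No


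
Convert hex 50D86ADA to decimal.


50D86ADA hex = 1356360410 decimal

1356360410


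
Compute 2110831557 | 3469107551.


0b1111101110100001011101111000101 | 0b11001110110001100110000101011111 = 0b11111111110101101111101111011111 = 4292279263

4292279263


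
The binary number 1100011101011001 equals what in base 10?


1100011101011001 in decimal = 51033

51033


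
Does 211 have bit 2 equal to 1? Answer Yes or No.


0b11010011, bit 2 = 0. No

No


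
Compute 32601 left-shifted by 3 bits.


0b111111101011001 << 3 = 0b111111101011001000 = 260808

260808


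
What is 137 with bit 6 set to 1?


137 | (1 << 6) = 137 | 64 = 201

201


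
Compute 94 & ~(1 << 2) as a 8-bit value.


94 & ~(1 << 2) = 90

90


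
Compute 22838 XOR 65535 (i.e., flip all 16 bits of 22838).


22838 ^ 65535 = 42697

42697


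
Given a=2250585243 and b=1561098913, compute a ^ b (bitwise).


2250585243 ^ 1561098913 = 3676917306

3676917306


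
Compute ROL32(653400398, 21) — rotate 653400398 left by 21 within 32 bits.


Rotate 0b100110111100100001100101001110 left by 21 (32-bit) = 0b101001110001001101111001000011 = 700767811

700767811


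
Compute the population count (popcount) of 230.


0b11100110 has 5 set bits

5


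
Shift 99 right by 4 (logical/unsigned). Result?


0b1100011 >> 4 = 0b110 = 6

6


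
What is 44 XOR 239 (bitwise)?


0b101100 ^ 0b11101111 = 0b11000011 = 195

195


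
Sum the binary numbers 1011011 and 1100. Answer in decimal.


1011011 + 1100 = 1100111 = 103

103


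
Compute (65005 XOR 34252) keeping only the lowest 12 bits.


Step 1: 65005 ^ 34252 = 30753
Step 2: 30753 & 4095 = 2081

2081


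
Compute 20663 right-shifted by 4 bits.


0b101000010110111 >> 4 = 0b10100001011 = 1291

1291


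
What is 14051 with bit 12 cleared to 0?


14051 & ~(1 << 12) = 9955

9955


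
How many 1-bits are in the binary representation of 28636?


0b110111111011100 has 11 set bits

11


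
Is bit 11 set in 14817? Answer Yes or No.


0b11100111100001, bit 11 = 1. Yes

Yes


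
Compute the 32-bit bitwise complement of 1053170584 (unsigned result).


~0b111110110001100001101110011000 = 0b11000001001110011110010001100111 = 3241796711 (32-bit unsigned)

3241796711


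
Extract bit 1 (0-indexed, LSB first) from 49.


0b110001, position 1 = 0

0


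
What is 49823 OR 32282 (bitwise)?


0b1100001010011111 | 0b111111000011010 = 0b1111111010011111 = 65183

65183


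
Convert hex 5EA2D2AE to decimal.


5EA2D2AE hex = 1587729070 decimal

1587729070


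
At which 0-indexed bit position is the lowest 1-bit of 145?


0b10010001. Lowest set bit at position 0

0


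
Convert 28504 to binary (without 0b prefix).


28504 = 110111101011000 in binary

110111101011000


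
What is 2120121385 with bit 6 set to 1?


2120121385 | (1 << 6) = 2120121385 | 64 = 2120121449

2120121449


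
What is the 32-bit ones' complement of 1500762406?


1500762406 ^ 4294967295 = 2794204889

2794204889


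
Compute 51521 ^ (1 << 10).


51521 ^ (1 << 10) = 51521 ^ 1024 = 52545

52545


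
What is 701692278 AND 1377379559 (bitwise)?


0b101001110100101111100101110110 & 0b1010010000110010010010011100111 = 0b100000010000001100110 = 1056870

1056870


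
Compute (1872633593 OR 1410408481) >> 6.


Step 1: 1872633593 | 1410408481 = 2141142777
Step 2: 2141142777 >> 6 = 33455355

33455355


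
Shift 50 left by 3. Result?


0b110010 << 3 = 0b110010000 = 400

400


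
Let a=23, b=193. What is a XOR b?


23 ^ 193 = 214

214


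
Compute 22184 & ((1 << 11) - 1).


22184 & 2047 = 1704

1704


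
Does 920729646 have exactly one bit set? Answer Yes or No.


0b110110111000010011100000101110. Multiple bits set => No

No


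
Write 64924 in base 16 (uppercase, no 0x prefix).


64924 = FD9C hex

FD9C


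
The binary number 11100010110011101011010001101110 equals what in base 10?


11100010110011101011010001101110 in decimal = 3805197422

3805197422


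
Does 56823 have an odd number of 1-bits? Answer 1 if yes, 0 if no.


0b1101110111110111 has 13 ones => parity 1

1


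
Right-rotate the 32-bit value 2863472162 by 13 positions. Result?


Rotate 0b10101010101011010001111000100010 right by 13 (32-bit) = 0b11110001000101010101010101101000 = 4044707176

4044707176


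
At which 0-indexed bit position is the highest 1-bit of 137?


0b10001001. Highest set bit at position 7

7


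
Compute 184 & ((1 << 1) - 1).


184 & 1 = 0

0


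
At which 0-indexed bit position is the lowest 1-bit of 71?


0b1000111. Lowest set bit at position 0

0


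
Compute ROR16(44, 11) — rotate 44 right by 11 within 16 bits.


Rotate 0b101100 right by 11 (16-bit) = 0b10110000000 = 1408

1408


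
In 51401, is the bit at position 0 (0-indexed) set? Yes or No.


0b1100100011001001, bit 0 = 1. Yes

Yes


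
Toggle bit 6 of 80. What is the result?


80 ^ (1 << 6) = 80 ^ 64 = 16

16


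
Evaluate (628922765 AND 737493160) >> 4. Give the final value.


Step 1: 628922765 & 737493160 = 561250440
Step 2: 561250440 >> 4 = 35078152

35078152


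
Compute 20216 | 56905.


0b100111011111000 | 0b1101111001001001 = 0b1101111011111001 = 57081

57081


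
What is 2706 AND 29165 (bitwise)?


0b101010010010 & 0b111000111101101 = 0b10000000 = 128

128


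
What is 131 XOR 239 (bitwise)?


0b10000011 ^ 0b11101111 = 0b1101100 = 108

108


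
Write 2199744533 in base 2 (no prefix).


2199744533 = 10000011000111010111000000010101 in binary

10000011000111010111000000010101


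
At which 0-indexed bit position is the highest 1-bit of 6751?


0b1101001011111. Highest set bit at position 12

12


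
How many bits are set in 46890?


0b1011011100101010 has 9 set bits

9


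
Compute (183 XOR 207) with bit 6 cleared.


Step 1: 183 ^ 207 = 120
Step 2: 120 & ~(1 << 6) = 56

56


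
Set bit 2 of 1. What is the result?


1 | (1 << 2) = 1 | 4 = 5

5


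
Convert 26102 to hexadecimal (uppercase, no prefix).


26102 = 65F6 hex

65F6


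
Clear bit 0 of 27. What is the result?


27 & ~(1 << 0) = 26

26


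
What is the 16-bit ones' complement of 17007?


17007 ^ 65535 = 48528

48528


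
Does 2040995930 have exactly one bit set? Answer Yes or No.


0b1111001101001110010000001011010. Multiple bits set => No

No


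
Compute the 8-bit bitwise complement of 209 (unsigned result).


~0b11010001 = 0b101110 = 46 (8-bit unsigned)

46


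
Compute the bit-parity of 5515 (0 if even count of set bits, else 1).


0b1010110001011 has 7 ones => parity 1

1


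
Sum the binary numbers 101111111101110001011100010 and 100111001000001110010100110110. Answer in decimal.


101111111101110001011100010 + 100111001000001110010100110110 = 101101000111111100100000011000 = 757057560

757057560


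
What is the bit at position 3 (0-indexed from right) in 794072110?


0b101111010101001001010000101110, position 3 = 1

1


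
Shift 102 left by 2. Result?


0b1100110 << 2 = 0b110011000 = 408

408


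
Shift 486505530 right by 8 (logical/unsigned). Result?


0b11100111111110111110000111010 >> 8 = 0b111001111111101111100 = 1900412

1900412


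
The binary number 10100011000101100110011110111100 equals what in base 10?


10100011000101100110011110111100 in decimal = 2736154556

2736154556


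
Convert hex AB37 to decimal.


AB37 hex = 43831 decimal

43831


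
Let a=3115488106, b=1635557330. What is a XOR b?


3115488106 ^ 1635557330 = 3637382328

3637382328


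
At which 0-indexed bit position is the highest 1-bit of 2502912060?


0b10010101001011110110100000111100. Highest set bit at position 31

31


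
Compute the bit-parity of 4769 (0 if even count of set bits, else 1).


0b1001010100001 has 5 ones => parity 1

1


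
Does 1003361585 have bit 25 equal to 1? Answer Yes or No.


0b111011110011100001010100110001, bit 25 = 1. Yes

Yes


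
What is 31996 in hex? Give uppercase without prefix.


31996 = 7CFC hex

7CFC


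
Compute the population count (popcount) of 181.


0b10110101 has 5 set bits

5


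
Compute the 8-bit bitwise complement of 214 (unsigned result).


~0b11010110 = 0b101001 = 41 (8-bit unsigned)

41


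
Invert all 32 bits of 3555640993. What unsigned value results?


3555640993 ^ 4294967295 = 739326302

739326302


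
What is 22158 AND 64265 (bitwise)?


0b101011010001110 & 0b1111101100001001 = 0b101001000001000 = 21000

21000


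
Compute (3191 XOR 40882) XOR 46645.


Step 1: 3191 ^ 40882 = 37829
Step 2: 37829 ^ 46645 = 9712

9712


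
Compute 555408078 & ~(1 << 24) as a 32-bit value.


555408078 & ~(1 << 24) = 538630862

538630862


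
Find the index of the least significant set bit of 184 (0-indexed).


0b10111000. Lowest set bit at position 3

3


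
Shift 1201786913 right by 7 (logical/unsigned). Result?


0b1000111101000011101000000100001 >> 7 = 0b100011110100001110100000 = 9388960

9388960


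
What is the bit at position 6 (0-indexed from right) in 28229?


0b110111001000101, position 6 = 1

1


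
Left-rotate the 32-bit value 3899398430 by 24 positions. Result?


Rotate 0b11101000011011000001100100011110 left by 24 (32-bit) = 0b11110111010000110110000011001 = 518548505

518548505


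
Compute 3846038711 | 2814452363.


0b11100101001111011110010010110111 | 0b10100111110000010010001010001011 = 0b11100111111111011110011010111111 = 3892176575

3892176575


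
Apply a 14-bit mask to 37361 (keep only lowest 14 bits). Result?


37361 & 16383 = 4593

4593


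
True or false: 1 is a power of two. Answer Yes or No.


0b1. Only one bit set => Yes

Yes


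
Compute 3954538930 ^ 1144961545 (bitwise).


0b11101011101101010111100110110010 ^ 0b1000100001111101011101000001001 = 0b10101111100010111100001110111011 = 2945172411

2945172411


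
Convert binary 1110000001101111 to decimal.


1110000001101111 in decimal = 57455

57455


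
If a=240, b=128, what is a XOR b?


240 ^ 128 = 112

112


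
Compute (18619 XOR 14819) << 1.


Step 1: 18619 ^ 14819 = 29016
Step 2: 29016 << 1 = 58032

58032


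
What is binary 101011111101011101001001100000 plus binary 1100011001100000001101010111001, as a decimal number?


101011111101011101001001100000 + 1100011001100000001101010111001 = 10001111001001011110110100011001 = 2401627417

2401627417


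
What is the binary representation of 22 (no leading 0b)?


22 = 10110 in binary

10110


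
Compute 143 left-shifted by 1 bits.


0b10001111 << 1 = 0b100011110 = 286

286


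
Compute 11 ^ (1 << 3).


11 ^ (1 << 3) = 11 ^ 8 = 3

3


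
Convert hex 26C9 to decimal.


26C9 hex = 9929 decimal

9929


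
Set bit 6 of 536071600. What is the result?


536071600 | (1 << 6) = 536071600 | 64 = 536071664

536071664


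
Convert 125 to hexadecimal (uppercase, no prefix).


125 = 7D hex

7D


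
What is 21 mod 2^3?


21 & 7 = 5

5


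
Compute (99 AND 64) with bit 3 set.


Step 1: 99 & 64 = 64
Step 2: 64 | (1 << 3) = 64 | 8 = 72

72


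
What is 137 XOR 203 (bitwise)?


0b10001001 ^ 0b11001011 = 0b1000010 = 66

66


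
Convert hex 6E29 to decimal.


6E29 hex = 28201 decimal

28201


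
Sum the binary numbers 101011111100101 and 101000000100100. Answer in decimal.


101011111100101 + 101000000100100 = 1010100000001001 = 43017

43017


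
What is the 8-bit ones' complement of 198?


198 ^ 255 = 57

57


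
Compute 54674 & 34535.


0b1101010110010010 & 0b1000011011100111 = 0b1000010010000010 = 33922

33922


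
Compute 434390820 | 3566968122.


0b11001111001000100011100100100 | 0b11010100100110111001110100111010 = 0b11011101111111111101111100111110 = 3724533566

3724533566


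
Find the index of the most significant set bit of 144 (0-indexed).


0b10010000. Highest set bit at position 7

7


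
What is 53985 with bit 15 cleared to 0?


53985 & ~(1 << 15) = 21217

21217


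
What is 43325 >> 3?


0b1010100100111101 >> 3 = 0b1010100100111 = 5415

5415


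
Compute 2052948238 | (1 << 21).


2052948238 | (1 << 21) = 2052948238 | 2097152 = 2055045390

2055045390


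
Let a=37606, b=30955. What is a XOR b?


37606 ^ 30955 = 59917

59917


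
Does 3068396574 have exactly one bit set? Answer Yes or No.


0b10110110111001000000010000011110. Multiple bits set => No

No


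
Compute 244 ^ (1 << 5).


244 ^ (1 << 5) = 244 ^ 32 = 212

212


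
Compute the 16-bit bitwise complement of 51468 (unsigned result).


~0b1100100100001100 = 0b11011011110011 = 14067 (16-bit unsigned)

14067


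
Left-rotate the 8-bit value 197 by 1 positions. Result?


Rotate 0b11000101 left by 1 (8-bit) = 0b10001011 = 139

139


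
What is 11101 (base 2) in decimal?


11101 in decimal = 29

29


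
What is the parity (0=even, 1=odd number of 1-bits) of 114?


0b1110010 has 4 ones => parity 0

0


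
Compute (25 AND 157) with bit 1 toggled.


Step 1: 25 & 157 = 25
Step 2: 25 ^ (1 << 1) = 25 ^ 2 = 27

27


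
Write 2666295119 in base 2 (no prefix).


2666295119 = 10011110111011000110111101001111 in binary

10011110111011000110111101001111


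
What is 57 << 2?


0b111001 << 2 = 0b11100100 = 228

228


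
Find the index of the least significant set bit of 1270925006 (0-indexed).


0b1001011110000001100011011001110. Lowest set bit at position 1

1


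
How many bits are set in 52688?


0b1100110111010000 has 8 set bits

8


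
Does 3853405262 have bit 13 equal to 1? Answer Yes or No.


0b11100101101011100100110001001110, bit 13 = 0. No

No


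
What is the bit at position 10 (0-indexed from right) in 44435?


0b1010110110010011, position 10 = 1

1


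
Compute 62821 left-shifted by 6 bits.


0b1111010101100101 << 6 = 0b1111010101100101000000 = 4020544

4020544


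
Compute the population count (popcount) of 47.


0b101111 has 5 set bits

5


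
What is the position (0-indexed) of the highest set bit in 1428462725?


0b1010101001001001001110010000101. Highest set bit at position 30

30


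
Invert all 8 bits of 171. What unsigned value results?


171 ^ 255 = 84

84


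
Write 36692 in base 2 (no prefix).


36692 = 1000111101010100 in binary

1000111101010100


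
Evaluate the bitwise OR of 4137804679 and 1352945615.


0b11110110101000011110001110000111 | 0b1010000101001000100111111001111 = 0b11110110101001011110111111001111 = 4138069967

4138069967


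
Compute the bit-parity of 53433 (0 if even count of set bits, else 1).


0b1101000010111001 has 8 ones => parity 0

0


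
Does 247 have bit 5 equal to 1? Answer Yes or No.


0b11110111, bit 5 = 1. Yes

Yes


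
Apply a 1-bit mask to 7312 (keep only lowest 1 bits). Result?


7312 & 1 = 0

0


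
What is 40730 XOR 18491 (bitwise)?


0b1001111100011010 ^ 0b100100000111011 = 0b1101011100100001 = 55073

55073


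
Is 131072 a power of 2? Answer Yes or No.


0b100000000000000000. Only one bit set => Yes

Yes


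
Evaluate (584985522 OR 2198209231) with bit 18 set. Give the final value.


Step 1: 584985522 | 2198209231 = 2749246463
Step 2: 2749246463 | (1 << 18) = 2749246463 | 262144 = 2749246463

2749246463


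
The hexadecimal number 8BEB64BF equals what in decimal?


8BEB64BF hex = 2347459775 decimal

2347459775


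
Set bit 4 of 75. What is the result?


75 | (1 << 4) = 75 | 16 = 91

91


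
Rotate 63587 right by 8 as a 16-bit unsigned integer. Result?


Rotate 0b1111100001100011 right by 8 (16-bit) = 0b110001111111000 = 25592

25592


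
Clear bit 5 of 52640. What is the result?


52640 & ~(1 << 5) = 52608

52608


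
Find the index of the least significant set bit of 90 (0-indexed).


0b1011010. Lowest set bit at position 1

1


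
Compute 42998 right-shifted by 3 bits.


0b1010011111110110 >> 3 = 0b1010011111110 = 5374

5374


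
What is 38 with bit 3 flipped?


38 ^ (1 << 3) = 38 ^ 8 = 46

46


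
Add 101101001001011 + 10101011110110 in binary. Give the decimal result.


101101001001011 + 10101011110110 = 1000010101000001 = 34113

34113


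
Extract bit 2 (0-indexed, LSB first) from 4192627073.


0b11111001111001100110100110000001, position 2 = 0

0


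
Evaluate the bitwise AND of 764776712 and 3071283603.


0b101101100101011001000100001000 & 0b10110111000100000001000110010011 = 0b100101000100000001000100000000 = 621809920

621809920


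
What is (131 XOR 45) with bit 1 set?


Step 1: 131 ^ 45 = 174
Step 2: 174 | (1 << 1) = 174 | 2 = 174

174


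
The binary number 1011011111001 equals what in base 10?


1011011111001 in decimal = 5881

5881


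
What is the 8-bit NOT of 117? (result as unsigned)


~0b1110101 = 0b10001010 = 138 (8-bit unsigned)

138


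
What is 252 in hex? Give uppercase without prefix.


252 = FC hex

FC


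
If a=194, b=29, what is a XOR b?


194 ^ 29 = 223

223


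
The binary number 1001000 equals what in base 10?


1001000 in decimal = 72

72


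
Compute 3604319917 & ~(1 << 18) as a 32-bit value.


3604319917 & ~(1 << 18) = 3604057773

3604057773


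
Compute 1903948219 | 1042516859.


0b1110001011110111111000110111011 | 0b111110001000111000101101111011 = 0b1111111011110111111101111111011 = 2138831867

2138831867


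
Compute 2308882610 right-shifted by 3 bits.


0b10001001100111101100000010110010 >> 3 = 0b10001001100111101100000010110 = 288610326

288610326


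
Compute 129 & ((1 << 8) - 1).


129 & 255 = 129

129


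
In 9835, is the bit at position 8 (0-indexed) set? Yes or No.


0b10011001101011, bit 8 = 0. No

No


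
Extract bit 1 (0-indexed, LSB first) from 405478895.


0b11000001010110001110111101111, position 1 = 1

1


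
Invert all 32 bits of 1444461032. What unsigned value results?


1444461032 ^ 4294967295 = 2850506263

2850506263


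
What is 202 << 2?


0b11001010 << 2 = 0b1100101000 = 808

808


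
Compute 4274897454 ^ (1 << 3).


4274897454 ^ (1 << 3) = 4274897454 ^ 8 = 4274897446

4274897446


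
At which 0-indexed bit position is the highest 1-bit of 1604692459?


0b1011111101001011010100111101011. Highest set bit at position 30

30


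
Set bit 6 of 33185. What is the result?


33185 | (1 << 6) = 33185 | 64 = 33249

33249


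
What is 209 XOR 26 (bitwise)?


0b11010001 ^ 0b11010 = 0b11001011 = 203

203


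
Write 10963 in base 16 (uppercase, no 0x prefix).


10963 = 2AD3 hex

2AD3


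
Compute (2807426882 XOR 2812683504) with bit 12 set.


Step 1: 2807426882 ^ 2812683504 = 15977394
Step 2: 15977394 | (1 << 12) = 15977394 | 4096 = 15981490

15981490


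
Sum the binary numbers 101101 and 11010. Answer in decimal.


101101 + 11010 = 1000111 = 71

71


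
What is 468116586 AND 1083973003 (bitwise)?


0b11011111001101110010001101010 & 0b1000000100111000001110110001011 = 0b100001000000010000001010 = 8651786

8651786


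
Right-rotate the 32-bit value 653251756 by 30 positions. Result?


Rotate 0b100110111011111101010010101100 right by 30 (32-bit) = 0b10011011101111110101001010110000 = 2613007024

2613007024


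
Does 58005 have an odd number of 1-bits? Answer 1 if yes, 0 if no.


0b1110001010010101 has 8 ones => parity 0

0


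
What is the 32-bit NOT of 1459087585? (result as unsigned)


~0b1010110111101111110100011100001 = 0b10101001000010000001011100011110 = 2835879710 (32-bit unsigned)

2835879710


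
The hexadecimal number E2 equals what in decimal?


E2 hex = 226 decimal

226


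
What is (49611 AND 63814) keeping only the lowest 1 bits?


Step 1: 49611 & 63814 = 49474
Step 2: 49474 & 1 = 0

0


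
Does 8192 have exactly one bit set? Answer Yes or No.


0b10000000000000. Only one bit set => Yes

Yes


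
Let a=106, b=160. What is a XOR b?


106 ^ 160 = 202

202


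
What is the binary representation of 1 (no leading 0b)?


1 = 1 in binary

1


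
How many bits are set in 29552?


0b111001101110000 has 8 set bits

8


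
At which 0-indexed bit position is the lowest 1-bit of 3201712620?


0b10111110110101100100000111101100. Lowest set bit at position 2

2


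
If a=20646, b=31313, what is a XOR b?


20646 ^ 31313 = 10999

10999


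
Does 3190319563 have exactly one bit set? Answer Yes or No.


0b10111110001010000110100111001011. Multiple bits set => No

No


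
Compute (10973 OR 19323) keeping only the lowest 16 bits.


Step 1: 10973 | 19323 = 27647
Step 2: 27647 & 65535 = 27647

27647


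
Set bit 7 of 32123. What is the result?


32123 | (1 << 7) = 32123 | 128 = 32251

32251


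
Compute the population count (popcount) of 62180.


0b1111001011100100 has 9 set bits

9


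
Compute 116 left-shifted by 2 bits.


0b1110100 << 2 = 0b111010000 = 464

464


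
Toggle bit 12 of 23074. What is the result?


23074 ^ (1 << 12) = 23074 ^ 4096 = 18978

18978


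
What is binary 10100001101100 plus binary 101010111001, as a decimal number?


10100001101100 + 101010111001 = 11001100100101 = 13093

13093


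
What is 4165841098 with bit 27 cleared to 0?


4165841098 & ~(1 << 27) = 4031623370

4031623370


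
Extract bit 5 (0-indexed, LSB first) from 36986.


0b1001000001111010, position 5 = 1

1


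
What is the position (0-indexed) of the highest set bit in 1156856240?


0b1000100111101000011100110110000. Highest set bit at position 30

30


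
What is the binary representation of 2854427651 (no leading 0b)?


2854427651 = 10101010001000110001110000000011 in binary

10101010001000110001110000000011


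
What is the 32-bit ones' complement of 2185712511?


2185712511 ^ 4294967295 = 2109254784

2109254784


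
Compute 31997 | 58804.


0b111110011111101 | 0b1110010110110100 = 0b1111110111111101 = 65021

65021


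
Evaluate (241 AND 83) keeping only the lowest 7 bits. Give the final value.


Step 1: 241 & 83 = 81
Step 2: 81 & 127 = 81

81


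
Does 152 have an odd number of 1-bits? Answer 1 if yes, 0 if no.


0b10011000 has 3 ones => parity 1

1


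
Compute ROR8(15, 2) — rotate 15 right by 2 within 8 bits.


Rotate 0b1111 right by 2 (8-bit) = 0b11000011 = 195

195


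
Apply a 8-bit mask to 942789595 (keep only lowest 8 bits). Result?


942789595 & 255 = 219

219


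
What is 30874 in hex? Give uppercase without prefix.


30874 = 789A hex

789A


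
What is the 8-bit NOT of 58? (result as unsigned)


~0b111010 = 0b11000101 = 197 (8-bit unsigned)

197


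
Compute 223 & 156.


0b11011111 & 0b10011100 = 0b10011100 = 156

156


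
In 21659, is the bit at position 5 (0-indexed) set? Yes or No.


0b101010010011011, bit 5 = 0. No

No


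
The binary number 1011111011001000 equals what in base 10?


1011111011001000 in decimal = 48840

48840


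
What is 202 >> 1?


0b11001010 >> 1 = 0b1100101 = 101

101


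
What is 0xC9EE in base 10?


C9EE hex = 51694 decimal

51694


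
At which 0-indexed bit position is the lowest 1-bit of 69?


0b1000101. Lowest set bit at position 0

0


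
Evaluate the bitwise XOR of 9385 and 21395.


0b10010010101001 ^ 0b101001110010011 = 0b111011100111010 = 30522

30522


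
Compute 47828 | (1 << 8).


47828 | (1 << 8) = 47828 | 256 = 48084

48084


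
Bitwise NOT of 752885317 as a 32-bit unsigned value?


~0b101100111000000001111001000101 = 0b11010011000111111110000110111010 = 3542081978 (32-bit unsigned)

3542081978


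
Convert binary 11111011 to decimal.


11111011 in decimal = 251

251


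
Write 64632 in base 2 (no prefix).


64632 = 1111110001111000 in binary

1111110001111000


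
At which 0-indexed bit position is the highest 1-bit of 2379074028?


0b10001101110011011100100111101100. Highest set bit at position 31

31


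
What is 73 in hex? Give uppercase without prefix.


73 = 49 hex

49


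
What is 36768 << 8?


0b1000111110100000 << 8 = 0b100011111010000000000000 = 9412608

9412608


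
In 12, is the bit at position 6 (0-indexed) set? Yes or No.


0b1100, bit 6 = 0. No

No


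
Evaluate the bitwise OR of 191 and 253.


0b10111111 | 0b11111101 = 0b11111111 = 255

255


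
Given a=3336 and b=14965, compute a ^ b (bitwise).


3336 ^ 14965 = 14205

14205
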